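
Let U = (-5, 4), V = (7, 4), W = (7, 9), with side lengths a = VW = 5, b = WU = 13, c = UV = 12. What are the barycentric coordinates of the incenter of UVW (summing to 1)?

The incenter has barycentric coordinates proportional to the opposite side lengths: (5 : 13 : 12).
Normalizing by 5+13+12 = 30 gives (1/6, 13/30, 2/5).

(1/6, 13/30, 2/5)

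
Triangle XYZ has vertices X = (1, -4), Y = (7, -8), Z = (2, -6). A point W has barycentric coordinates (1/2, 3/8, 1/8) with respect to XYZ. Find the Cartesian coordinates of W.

(27/8, -23/4)

W = (1/2)·X + (3/8)·Y + (1/8)·Z.
x-coordinate: (1/2)·1 + (3/8)·7 + (1/8)·2 = 27/8.
y-coordinate: (1/2)·(-4) + (3/8)·(-8) + (1/8)·(-6) = -23/4.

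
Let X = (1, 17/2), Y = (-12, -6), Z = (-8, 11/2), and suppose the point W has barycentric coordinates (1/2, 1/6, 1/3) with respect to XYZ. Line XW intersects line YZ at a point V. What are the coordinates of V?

Line XW meets YZ where the X-coordinate vanishes; zeroing W's X-weight and renormalizing leaves Y, Z-weights 1/6 : 1/3 → (1/3, 2/3).
So V = (1/3)·Y + (2/3)·Z = (-28/3, 5/3).

(-28/3, 5/3)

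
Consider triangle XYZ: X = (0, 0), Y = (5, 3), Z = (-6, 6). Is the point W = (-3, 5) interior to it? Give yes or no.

yes

Barycentric coordinates of W: (1/24, 1/4, 17/24).
The three coordinates are positive, positive, positive; a point is interior exactly when all three are positive.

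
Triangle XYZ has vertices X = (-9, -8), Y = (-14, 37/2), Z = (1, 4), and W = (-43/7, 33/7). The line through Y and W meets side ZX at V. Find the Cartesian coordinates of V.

Barycentric coordinates of W with respect to XYZ: (2/7, 2/7, 3/7).
On side ZX the Y-coordinate is zero; dropping W's Y-weight 2/7 and renormalizing the remaining 3/7 : 2/7 gives weights 3/5, 2/5 on Z, X.
V = (3/5)·(1, 4) + (2/5)·(-9, -8) = (-3, -4/5).

(-3, -4/5)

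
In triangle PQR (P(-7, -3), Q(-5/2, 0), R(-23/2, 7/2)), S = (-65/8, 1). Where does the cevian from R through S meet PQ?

Barycentric coordinates of S with respect to PQR: (1/4, 1/4, 1/2).
On side PQ the R-coordinate is zero; dropping S's R-weight 1/2 and renormalizing the remaining 1/4 : 1/4 gives weights 1/2, 1/2 on P, Q.
T = (1/2)·(-7, -3) + (1/2)·(-5/2, 0) = (-19/4, -3/2).

(-19/4, -3/2)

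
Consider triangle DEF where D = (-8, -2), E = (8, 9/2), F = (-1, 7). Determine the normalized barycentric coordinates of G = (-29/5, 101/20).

(3/10, -3/10, 1)

Signed area of the reference triangle: [DEF] = ½·((-8)·(9/2−7) + 8·(7−(-2)) + (-1)·(-2−(9/2))) = ½·(20 + 72 + 13/2) = 197/4.
[GEF] = ½·((-29/5)·(9/2−7) + 8·(7−(101/20)) + (-1)·(101/20−(9/2))) = ½·(29/2 + 78/5 − 11/20) = 591/40, so the D-coordinate is (591/40)/(197/4) = 3/10.
[DGF] = ½·((-8)·(101/20−7) + (-29/5)·(7−(-2)) + (-1)·(-2−(101/20))) = ½·(78/5 − 261/5 + 141/20) = -591/40, so the E-coordinate is -3/10.
[DEG] = ½·((-8)·(9/2−(101/20)) + 8·(101/20−(-2)) + (-29/5)·(-2−(9/2))) = ½·(22/5 + 282/5 + 377/10) = 197/4, so the F-coordinate is 1.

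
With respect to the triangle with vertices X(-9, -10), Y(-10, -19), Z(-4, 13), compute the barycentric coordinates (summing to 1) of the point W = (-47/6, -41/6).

(1/6, 1/2, 1/3)

Signed area of the reference triangle: [XYZ] = ½·((-9)·(-19−13) + (-10)·(13−(-10)) + (-4)·(-10−(-19))) = ½·(288 − 230 − 36) = 11.
[WYZ] = ½·((-47/6)·(-19−13) + (-10)·(13−(-41/6)) + (-4)·(-41/6−(-19))) = ½·(752/3 − 595/3 − 146/3) = 11/6, so the X-coordinate is (11/6)/11 = 1/6.
[XWZ] = ½·((-9)·(-41/6−13) + (-47/6)·(13−(-10)) + (-4)·(-10−(-41/6))) = ½·(357/2 − 1081/6 + 38/3) = 11/2, so the Y-coordinate is 1/2.
[XYW] = ½·((-9)·(-19−(-41/6)) + (-10)·(-41/6−(-10)) + (-47/6)·(-10−(-19))) = ½·(219/2 − 95/3 − 141/2) = 11/3, so the Z-coordinate is 1/3.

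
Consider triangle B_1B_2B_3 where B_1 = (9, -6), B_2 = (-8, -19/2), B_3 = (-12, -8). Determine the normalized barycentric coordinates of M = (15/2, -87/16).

(1, -3/8, 3/8)

Signed area of the reference triangle: [B_1B_2B_3] = ½·(9·(-19/2−(-8)) + (-8)·(-8−(-6)) + (-12)·(-6−(-19/2))) = ½·(-27/2 + 16 − 42) = -79/4.
[MB_2B_3] = ½·((15/2)·(-19/2−(-8)) + (-8)·(-8−(-87/16)) + (-12)·(-87/16−(-19/2))) = ½·(-45/4 + 41/2 − 195/4) = -79/4, so the B_1-coordinate is (-79/4)/(-79/4) = 1.
[B_1MB_3] = ½·(9·(-87/16−(-8)) + (15/2)·(-8−(-6)) + (-12)·(-6−(-87/16))) = ½·(369/16 − 15 + 27/4) = 237/32, so the B_2-coordinate is -3/8.
[B_1B_2M] = ½·(9·(-19/2−(-87/16)) + (-8)·(-87/16−(-6)) + (15/2)·(-6−(-19/2))) = ½·(-585/16 − 9/2 + 105/4) = -237/32, so the B_3-coordinate is 3/8.
Check: 1 − 3/8 + 3/8 = 1.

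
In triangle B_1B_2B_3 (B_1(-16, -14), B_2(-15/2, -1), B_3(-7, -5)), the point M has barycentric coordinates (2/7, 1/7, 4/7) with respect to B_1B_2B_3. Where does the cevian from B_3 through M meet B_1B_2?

(-79/6, -29/3)

Line B_3M meets B_1B_2 where the B_3-coordinate vanishes; zeroing M's B_3-weight and renormalizing leaves B_1, B_2-weights 2/7 : 1/7 → (2/3, 1/3).
So N = (2/3)·B_1 + (1/3)·B_2 = (-79/6, -29/3).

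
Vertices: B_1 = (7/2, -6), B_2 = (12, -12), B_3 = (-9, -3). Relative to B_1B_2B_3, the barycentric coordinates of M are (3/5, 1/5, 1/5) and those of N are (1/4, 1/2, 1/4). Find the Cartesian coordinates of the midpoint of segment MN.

(293/80, -297/40)

Barycentric coordinates of the midpoint are the average: (17/40, 7/20, 9/40).
Converting: (17/40)·B_1 + (7/20)·B_2 + (9/40)·B_3 = (293/80, -297/40).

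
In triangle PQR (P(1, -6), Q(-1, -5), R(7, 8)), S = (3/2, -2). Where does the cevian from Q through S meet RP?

Barycentric coordinates of S with respect to PQR: (1/4, 1/2, 1/4).
On side RP the Q-coordinate is zero; dropping S's Q-weight 1/2 and renormalizing the remaining 1/4 : 1/4 gives weights 1/2, 1/2 on R, P.
T = (1/2)·(7, 8) + (1/2)·(1, -6) = (4, 1).

(4, 1)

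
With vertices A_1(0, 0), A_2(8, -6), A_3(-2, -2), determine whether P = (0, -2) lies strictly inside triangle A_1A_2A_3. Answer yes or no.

Barycentric coordinates of P: (2/7, 1/7, 4/7).
The three coordinates are positive, positive, positive; a point is interior exactly when all three are positive.

yes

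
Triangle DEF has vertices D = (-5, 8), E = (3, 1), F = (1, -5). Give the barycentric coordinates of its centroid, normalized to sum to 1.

(1/3, 1/3, 1/3)

The centroid is the average of the vertices, so each weight is 1/3.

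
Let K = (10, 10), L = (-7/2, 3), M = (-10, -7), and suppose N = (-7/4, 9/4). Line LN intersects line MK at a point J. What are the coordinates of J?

(0, 3/2)

Barycentric coordinates of N with respect to KLM: (1/4, 1/2, 1/4).
On side MK the L-coordinate is zero; dropping N's L-weight 1/2 and renormalizing the remaining 1/4 : 1/4 gives weights 1/2, 1/2 on M, K.
J = (1/2)·(-10, -7) + (1/2)·(10, 10) = (0, 3/2).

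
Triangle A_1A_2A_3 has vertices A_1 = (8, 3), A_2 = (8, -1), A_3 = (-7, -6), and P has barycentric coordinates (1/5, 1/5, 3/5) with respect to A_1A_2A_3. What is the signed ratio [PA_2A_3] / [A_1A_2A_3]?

The signed ratio [PA_2A_3]/[A_1A_2A_3] equals the barycentric coordinate of P at vertex A_1, which is 1/5.

1/5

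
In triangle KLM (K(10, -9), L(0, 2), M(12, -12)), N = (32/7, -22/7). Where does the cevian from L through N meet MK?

(32/3, -10)

Barycentric coordinates of N with respect to KLM: (2/7, 4/7, 1/7).
On side MK the L-coordinate is zero; dropping N's L-weight 4/7 and renormalizing the remaining 1/7 : 2/7 gives weights 1/3, 2/3 on M, K.
J = (1/3)·(12, -12) + (2/3)·(10, -9) = (32/3, -10).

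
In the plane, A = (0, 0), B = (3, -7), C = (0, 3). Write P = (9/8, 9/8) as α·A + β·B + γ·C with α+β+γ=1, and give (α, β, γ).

(-5/8, 3/8, 5/4)

Signed area of the reference triangle: [ABC] = ½·(0·(-7−3) + 3·(3−0) + 0·(0−(-7))) = ½·(0 + 9 + 0) = 9/2.
[PBC] = ½·((9/8)·(-7−3) + 3·(3−(9/8)) + 0·(9/8−(-7))) = ½·(-45/4 + 45/8 + 0) = -45/16, so the A-coordinate is (-45/16)/(9/2) = -5/8.
[APC] = ½·(0·(9/8−3) + (9/8)·(3−0) + 0·(0−(9/8))) = ½·(0 + 27/8 + 0) = 27/16, so the B-coordinate is 3/8.
[ABP] = ½·(0·(-7−(9/8)) + 3·(9/8−0) + (9/8)·(0−(-7))) = ½·(0 + 27/8 + 63/8) = 45/8, so the C-coordinate is 5/4.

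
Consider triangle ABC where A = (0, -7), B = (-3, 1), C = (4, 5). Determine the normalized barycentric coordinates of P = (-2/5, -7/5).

(2/5, 2/5, 1/5)

Signed area of the reference triangle: [ABC] = ½·(0·(1−5) + (-3)·(5−(-7)) + 4·(-7−1)) = ½·(0 − 36 − 32) = -34.
[PBC] = ½·((-2/5)·(1−5) + (-3)·(5−(-7/5)) + 4·(-7/5−1)) = ½·(8/5 − 96/5 − 48/5) = -68/5, so the A-coordinate is (-68/5)/(-34) = 2/5.
[APC] = ½·(0·(-7/5−5) + (-2/5)·(5−(-7)) + 4·(-7−(-7/5))) = ½·(0 − 24/5 − 112/5) = -68/5, so the B-coordinate is 2/5.
[ABP] = ½·(0·(1−(-7/5)) + (-3)·(-7/5−(-7)) + (-2/5)·(-7−1)) = ½·(0 − 84/5 + 16/5) = -34/5, so the C-coordinate is 1/5.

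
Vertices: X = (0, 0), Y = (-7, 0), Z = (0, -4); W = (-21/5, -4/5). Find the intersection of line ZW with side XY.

Barycentric coordinates of W with respect to XYZ: (1/5, 3/5, 1/5).
On side XY the Z-coordinate is zero; dropping W's Z-weight 1/5 and renormalizing the remaining 1/5 : 3/5 gives weights 1/4, 3/4 on X, Y.
V = (1/4)·(0, 0) + (3/4)·(-7, 0) = (-21/4, 0).

(-21/4, 0)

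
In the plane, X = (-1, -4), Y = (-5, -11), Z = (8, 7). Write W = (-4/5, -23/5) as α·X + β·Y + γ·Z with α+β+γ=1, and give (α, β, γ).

Signed area of the reference triangle: [XYZ] = ½·((-1)·(-11−7) + (-5)·(7−(-4)) + 8·(-4−(-11))) = ½·(18 − 55 + 56) = 19/2.
[WYZ] = ½·((-4/5)·(-11−7) + (-5)·(7−(-23/5)) + 8·(-23/5−(-11))) = ½·(72/5 − 58 + 256/5) = 19/5, so the X-coordinate is (19/5)/(19/2) = 2/5.
[XWZ] = ½·((-1)·(-23/5−7) + (-4/5)·(7−(-4)) + 8·(-4−(-23/5))) = ½·(58/5 − 44/5 + 24/5) = 19/5, so the Y-coordinate is 2/5.
[XYW] = ½·((-1)·(-11−(-23/5)) + (-5)·(-23/5−(-4)) + (-4/5)·(-4−(-11))) = ½·(32/5 + 3 − 28/5) = 19/10, so the Z-coordinate is 1/5.

(2/5, 2/5, 1/5)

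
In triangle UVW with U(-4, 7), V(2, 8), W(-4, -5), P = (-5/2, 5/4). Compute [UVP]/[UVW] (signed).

1/2

[UVW] = ½·((-4)·(8−(-5)) + 2·(-5−7) + (-4)·(7−8)) = ½·(-52 − 24 + 4) = -36.
[UVP] = ½·((-4)·(8−(5/4)) + 2·(5/4−7) + (-5/2)·(7−8)) = ½·(-27 − 23/2 + 5/2) = -18, so the ratio is (-18)/(-36) = 1/2.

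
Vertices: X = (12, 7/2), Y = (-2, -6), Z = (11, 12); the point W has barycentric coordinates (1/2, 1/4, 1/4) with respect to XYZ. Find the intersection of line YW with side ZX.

Line YW meets ZX where the Y-coordinate vanishes; zeroing W's Y-weight and renormalizing leaves Z, X-weights 1/4 : 1/2 → (1/3, 2/3).
So V = (1/3)·Z + (2/3)·X = (35/3, 19/3).

(35/3, 19/3)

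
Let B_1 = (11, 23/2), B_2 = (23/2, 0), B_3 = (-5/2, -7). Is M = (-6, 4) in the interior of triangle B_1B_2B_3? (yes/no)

no

Barycentric coordinates of M: (51/47, -853/658, 797/658).
The three coordinates are positive, negative, positive; a point is interior exactly when all three are positive.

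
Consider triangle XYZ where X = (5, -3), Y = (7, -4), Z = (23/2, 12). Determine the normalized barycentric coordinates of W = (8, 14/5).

(2/5, 1/5, 2/5)

Signed area of the reference triangle: [XYZ] = ½·(5·(-4−12) + 7·(12−(-3)) + (23/2)·(-3−(-4))) = ½·(-80 + 105 + 23/2) = 73/4.
[WYZ] = ½·(8·(-4−12) + 7·(12−(14/5)) + (23/2)·(14/5−(-4))) = ½·(-128 + 322/5 + 391/5) = 73/10, so the X-coordinate is (73/10)/(73/4) = 2/5.
[XWZ] = ½·(5·(14/5−12) + 8·(12−(-3)) + (23/2)·(-3−(14/5))) = ½·(-46 + 120 − 667/10) = 73/20, so the Y-coordinate is 1/5.
[XYW] = ½·(5·(-4−(14/5)) + 7·(14/5−(-3)) + 8·(-3−(-4))) = ½·(-34 + 203/5 + 8) = 73/10, so the Z-coordinate is 2/5.
Check: 2/5 + 1/5 + 2/5 = 1.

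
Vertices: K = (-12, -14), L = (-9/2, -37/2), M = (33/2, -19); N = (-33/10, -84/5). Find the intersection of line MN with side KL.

Barycentric coordinates of N with respect to KLM: (2/5, 2/5, 1/5).
On side KL the M-coordinate is zero; dropping N's M-weight 1/5 and renormalizing the remaining 2/5 : 2/5 gives weights 1/2, 1/2 on K, L.
J = (1/2)·(-12, -14) + (1/2)·(-9/2, -37/2) = (-33/4, -65/4).

(-33/4, -65/4)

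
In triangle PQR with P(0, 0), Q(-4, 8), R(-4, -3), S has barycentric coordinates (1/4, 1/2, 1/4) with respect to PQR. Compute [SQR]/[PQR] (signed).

The signed ratio [SQR]/[PQR] equals the barycentric coordinate of S at vertex P, which is 1/4.

1/4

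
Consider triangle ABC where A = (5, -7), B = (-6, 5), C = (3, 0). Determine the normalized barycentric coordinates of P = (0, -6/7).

Signed area of the reference triangle: [ABC] = ½·(5·(5−0) + (-6)·(0−(-7)) + 3·(-7−5)) = ½·(25 − 42 − 36) = -53/2.
[PBC] = ½·(0·(5−0) + (-6)·(0−(-6/7)) + 3·(-6/7−5)) = ½·(0 − 36/7 − 123/7) = -159/14, so the A-coordinate is (-159/14)/(-53/2) = 3/7.
[APC] = ½·(5·(-6/7−0) + 0·(0−(-7)) + 3·(-7−(-6/7))) = ½·(-30/7 + 0 − 129/7) = -159/14, so the B-coordinate is 3/7.
[ABP] = ½·(5·(5−(-6/7)) + (-6)·(-6/7−(-7)) + 0·(-7−5)) = ½·(205/7 − 258/7 + 0) = -53/14, so the C-coordinate is 1/7.
Check: 3/7 + 3/7 + 1/7 = 1.

(3/7, 3/7, 1/7)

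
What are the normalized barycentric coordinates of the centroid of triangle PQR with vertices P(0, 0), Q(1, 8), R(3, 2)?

(1/3, 1/3, 1/3)

The centroid is the average of the vertices, so each weight is 1/3.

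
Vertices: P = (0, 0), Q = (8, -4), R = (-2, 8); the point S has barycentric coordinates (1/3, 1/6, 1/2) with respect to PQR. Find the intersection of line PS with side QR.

(1/2, 5)

Line PS meets QR where the P-coordinate vanishes; zeroing S's P-weight and renormalizing leaves Q, R-weights 1/6 : 1/2 → (1/4, 3/4).
So T = (1/4)·Q + (3/4)·R = (1/2, 5).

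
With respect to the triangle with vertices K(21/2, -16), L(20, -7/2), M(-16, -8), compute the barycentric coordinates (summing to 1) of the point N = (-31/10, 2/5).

Signed area of the reference triangle: [KLM] = ½·((21/2)·(-7/2−(-8)) + 20·(-8−(-16)) + (-16)·(-16−(-7/2))) = ½·(189/4 + 160 + 200) = 1629/8.
[NLM] = ½·((-31/10)·(-7/2−(-8)) + 20·(-8−(2/5)) + (-16)·(2/5−(-7/2))) = ½·(-279/20 − 168 − 312/5) = -4887/40, so the K-coordinate is (-4887/40)/(1629/8) = -3/5.
[KNM] = ½·((21/2)·(2/5−(-8)) + (-31/10)·(-8−(-16)) + (-16)·(-16−(2/5))) = ½·(441/5 − 124/5 + 1312/5) = 1629/10, so the L-coordinate is 4/5.
[KLN] = ½·((21/2)·(-7/2−(2/5)) + 20·(2/5−(-16)) + (-31/10)·(-16−(-7/2))) = ½·(-819/20 + 328 + 155/4) = 1629/10, so the M-coordinate is 4/5.

(-3/5, 4/5, 4/5)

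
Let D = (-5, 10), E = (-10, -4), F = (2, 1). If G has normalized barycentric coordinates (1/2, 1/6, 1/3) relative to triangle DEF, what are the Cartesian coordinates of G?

G = (1/2)·D + (1/6)·E + (1/3)·F.
x-coordinate: (1/2)·(-5) + (1/6)·(-10) + (1/3)·2 = -7/2.
y-coordinate: (1/2)·10 + (1/6)·(-4) + (1/3)·1 = 14/3.

(-7/2, 14/3)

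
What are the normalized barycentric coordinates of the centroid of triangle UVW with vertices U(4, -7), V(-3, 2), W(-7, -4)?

(1/3, 1/3, 1/3)

The centroid is the average of the vertices, so each weight is 1/3.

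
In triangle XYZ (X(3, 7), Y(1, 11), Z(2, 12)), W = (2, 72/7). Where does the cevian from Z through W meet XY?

(2, 9)

Barycentric coordinates of W with respect to XYZ: (2/7, 2/7, 3/7).
On side XY the Z-coordinate is zero; dropping W's Z-weight 3/7 and renormalizing the remaining 2/7 : 2/7 gives weights 1/2, 1/2 on X, Y.
V = (1/2)·(3, 7) + (1/2)·(1, 11) = (2, 9).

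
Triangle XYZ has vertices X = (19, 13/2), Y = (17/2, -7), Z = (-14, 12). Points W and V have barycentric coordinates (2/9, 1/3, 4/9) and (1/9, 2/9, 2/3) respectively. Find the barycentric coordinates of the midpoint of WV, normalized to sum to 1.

(1/6, 5/18, 5/9)

Since both coordinate triples sum to 1, the midpoint's barycentrics are the componentwise average.
(2/9+1/9)/2 = 1/6; similarly 5/18 and 5/9.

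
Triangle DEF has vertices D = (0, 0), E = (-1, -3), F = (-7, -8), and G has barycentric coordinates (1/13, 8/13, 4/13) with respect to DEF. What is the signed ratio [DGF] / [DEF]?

8/13

The signed ratio [DGF]/[DEF] equals the barycentric coordinate of G at vertex E, which is 8/13.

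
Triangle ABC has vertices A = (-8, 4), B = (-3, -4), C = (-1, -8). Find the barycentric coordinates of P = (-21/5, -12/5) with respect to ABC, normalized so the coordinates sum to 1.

Signed area of the reference triangle: [ABC] = ½·((-8)·(-4−(-8)) + (-3)·(-8−4) + (-1)·(4−(-4))) = ½·(-32 + 36 − 8) = -2.
[PBC] = ½·((-21/5)·(-4−(-8)) + (-3)·(-8−(-12/5)) + (-1)·(-12/5−(-4))) = ½·(-84/5 + 84/5 − 8/5) = -4/5, so the A-coordinate is (-4/5)/(-2) = 2/5.
[APC] = ½·((-8)·(-12/5−(-8)) + (-21/5)·(-8−4) + (-1)·(4−(-12/5))) = ½·(-224/5 + 252/5 − 32/5) = -2/5, so the B-coordinate is 1/5.
[ABP] = ½·((-8)·(-4−(-12/5)) + (-3)·(-12/5−4) + (-21/5)·(4−(-4))) = ½·(64/5 + 96/5 − 168/5) = -4/5, so the C-coordinate is 2/5.

(2/5, 1/5, 2/5)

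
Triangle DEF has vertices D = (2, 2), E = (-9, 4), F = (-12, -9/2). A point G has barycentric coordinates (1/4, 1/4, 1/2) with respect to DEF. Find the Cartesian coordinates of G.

(-31/4, -3/4)

G = (1/4)·D + (1/4)·E + (1/2)·F.
x-coordinate: (1/4)·2 + (1/4)·(-9) + (1/2)·(-12) = -31/4.
y-coordinate: (1/4)·2 + (1/4)·4 + (1/2)·(-9/2) = -3/4.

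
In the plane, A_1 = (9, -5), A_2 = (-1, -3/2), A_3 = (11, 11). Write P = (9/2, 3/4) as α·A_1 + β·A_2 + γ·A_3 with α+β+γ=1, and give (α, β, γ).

(1/4, 1/2, 1/4)

Signed area of the reference triangle: [A_1A_2A_3] = ½·(9·(-3/2−11) + (-1)·(11−(-5)) + 11·(-5−(-3/2))) = ½·(-225/2 − 16 − 77/2) = -167/2.
[PA_2A_3] = ½·((9/2)·(-3/2−11) + (-1)·(11−(3/4)) + 11·(3/4−(-3/2))) = ½·(-225/4 − 41/4 + 99/4) = -167/8, so the A_1-coordinate is (-167/8)/(-167/2) = 1/4.
[A_1PA_3] = ½·(9·(3/4−11) + (9/2)·(11−(-5)) + 11·(-5−(3/4))) = ½·(-369/4 + 72 − 253/4) = -167/4, so the A_2-coordinate is 1/2.
[A_1A_2P] = ½·(9·(-3/2−(3/4)) + (-1)·(3/4−(-5)) + (9/2)·(-5−(-3/2))) = ½·(-81/4 − 23/4 − 63/4) = -167/8, so the A_3-coordinate is 1/4.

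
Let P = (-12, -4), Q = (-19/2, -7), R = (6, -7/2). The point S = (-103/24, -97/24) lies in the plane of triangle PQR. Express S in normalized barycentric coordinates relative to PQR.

(1/2, 1/12, 5/12)

Signed area of the reference triangle: [PQR] = ½·((-12)·(-7−(-7/2)) + (-19/2)·(-7/2−(-4)) + 6·(-4−(-7))) = ½·(42 − 19/4 + 18) = 221/8.
[SQR] = ½·((-103/24)·(-7−(-7/2)) + (-19/2)·(-7/2−(-97/24)) + 6·(-97/24−(-7))) = ½·(721/48 − 247/48 + 71/4) = 221/16, so the P-coordinate is (221/16)/(221/8) = 1/2.
[PSR] = ½·((-12)·(-97/24−(-7/2)) + (-103/24)·(-7/2−(-4)) + 6·(-4−(-97/24))) = ½·(13/2 − 103/48 + 1/4) = 221/96, so the Q-coordinate is 1/12.
[PQS] = ½·((-12)·(-7−(-97/24)) + (-19/2)·(-97/24−(-4)) + (-103/24)·(-4−(-7))) = ½·(71/2 + 19/48 − 103/8) = 1105/96, so the R-coordinate is 5/12.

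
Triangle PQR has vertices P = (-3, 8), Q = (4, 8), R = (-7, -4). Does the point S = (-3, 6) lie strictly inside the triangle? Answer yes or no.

Barycentric coordinates of S: (31/42, 2/21, 1/6).
The three coordinates are positive, positive, positive; a point is interior exactly when all three are positive.

yes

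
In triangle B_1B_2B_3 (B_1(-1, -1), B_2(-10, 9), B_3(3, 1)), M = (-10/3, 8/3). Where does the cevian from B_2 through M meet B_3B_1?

(0, -1/2)

Barycentric coordinates of M with respect to B_1B_2B_3: (1/2, 1/3, 1/6).
On side B_3B_1 the B_2-coordinate is zero; dropping M's B_2-weight 1/3 and renormalizing the remaining 1/6 : 1/2 gives weights 1/4, 3/4 on B_3, B_1.
N = (1/4)·(3, 1) + (3/4)·(-1, -1) = (0, -1/2).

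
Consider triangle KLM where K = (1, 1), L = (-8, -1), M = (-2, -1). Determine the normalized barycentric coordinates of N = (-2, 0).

Signed area of the reference triangle: [KLM] = ½·(1·(-1−(-1)) + (-8)·(-1−1) + (-2)·(1−(-1))) = ½·(0 + 16 − 4) = 6.
[NLM] = ½·((-2)·(-1−(-1)) + (-8)·(-1−0) + (-2)·(0−(-1))) = ½·(0 + 8 − 2) = 3, so the K-coordinate is 3/6 = 1/2.
[KNM] = ½·(1·(0−(-1)) + (-2)·(-1−1) + (-2)·(1−0)) = ½·(1 + 4 − 2) = 3/2, so the L-coordinate is 1/4.
[KLN] = ½·(1·(-1−0) + (-8)·(0−1) + (-2)·(1−(-1))) = ½·(-1 + 8 − 4) = 3/2, so the M-coordinate is 1/4.

(1/2, 1/4, 1/4)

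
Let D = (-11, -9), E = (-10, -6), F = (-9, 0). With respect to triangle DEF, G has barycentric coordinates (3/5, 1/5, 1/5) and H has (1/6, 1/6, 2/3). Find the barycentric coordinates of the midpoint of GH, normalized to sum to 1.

Since both coordinate triples sum to 1, the midpoint's barycentrics are the componentwise average.
(3/5+1/6)/2 = 23/60; similarly 11/60 and 13/30.

(23/60, 11/60, 13/30)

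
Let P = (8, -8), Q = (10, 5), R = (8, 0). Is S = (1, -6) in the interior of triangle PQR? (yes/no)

Barycentric coordinates of S: (-23/16, -7/2, 95/16).
The three coordinates are negative, negative, positive; a point is interior exactly when all three are positive.

no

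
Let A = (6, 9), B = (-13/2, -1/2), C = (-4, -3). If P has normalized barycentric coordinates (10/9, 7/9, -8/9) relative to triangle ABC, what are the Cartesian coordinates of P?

P = (10/9)·A + (7/9)·B + (-8/9)·C.
x-coordinate: (10/9)·6 + (7/9)·(-13/2) + (-8/9)·(-4) = 31/6.
y-coordinate: (10/9)·9 + (7/9)·(-1/2) + (-8/9)·(-3) = 221/18.

(31/6, 221/18)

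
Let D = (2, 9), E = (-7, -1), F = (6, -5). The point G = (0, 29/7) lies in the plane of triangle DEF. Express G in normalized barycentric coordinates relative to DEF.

(4/7, 2/7, 1/7)

Signed area of the reference triangle: [DEF] = ½·(2·(-1−(-5)) + (-7)·(-5−9) + 6·(9−(-1))) = ½·(8 + 98 + 60) = 83.
[GEF] = ½·(0·(-1−(-5)) + (-7)·(-5−(29/7)) + 6·(29/7−(-1))) = ½·(0 + 64 + 216/7) = 332/7, so the D-coordinate is (332/7)/83 = 4/7.
[DGF] = ½·(2·(29/7−(-5)) + 0·(-5−9) + 6·(9−(29/7))) = ½·(128/7 + 0 + 204/7) = 166/7, so the E-coordinate is 2/7.
[DEG] = ½·(2·(-1−(29/7)) + (-7)·(29/7−9) + 0·(9−(-1))) = ½·(-72/7 + 34 + 0) = 83/7, so the F-coordinate is 1/7.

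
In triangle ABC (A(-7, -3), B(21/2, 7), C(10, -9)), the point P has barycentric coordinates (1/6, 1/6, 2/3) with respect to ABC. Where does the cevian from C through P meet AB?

Line CP meets AB where the C-coordinate vanishes; zeroing P's C-weight and renormalizing leaves A, B-weights 1/6 : 1/6 → (1/2, 1/2).
So Q = (1/2)·A + (1/2)·B = (7/4, 2).

(7/4, 2)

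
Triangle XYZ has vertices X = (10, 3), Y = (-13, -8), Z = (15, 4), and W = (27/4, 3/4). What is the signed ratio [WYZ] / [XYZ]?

1/4

[XYZ] = ½·(10·(-8−4) + (-13)·(4−3) + 15·(3−(-8))) = ½·(-120 − 13 + 165) = 16.
[WYZ] = ½·((27/4)·(-8−4) + (-13)·(4−(3/4)) + 15·(3/4−(-8))) = ½·(-81 − 169/4 + 525/4) = 4, so the ratio is 4/16 = 1/4.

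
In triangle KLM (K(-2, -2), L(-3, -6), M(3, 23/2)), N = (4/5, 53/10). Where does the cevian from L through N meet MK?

(7/4, 65/8)

Barycentric coordinates of N with respect to KLM: (1/5, 1/5, 3/5).
On side MK the L-coordinate is zero; dropping N's L-weight 1/5 and renormalizing the remaining 3/5 : 1/5 gives weights 3/4, 1/4 on M, K.
J = (3/4)·(3, 23/2) + (1/4)·(-2, -2) = (7/4, 65/8).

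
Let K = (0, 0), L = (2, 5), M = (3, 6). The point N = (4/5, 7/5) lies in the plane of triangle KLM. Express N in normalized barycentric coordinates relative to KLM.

(4/5, -1/5, 2/5)

Signed area of the reference triangle: [KLM] = ½·(0·(5−6) + 2·(6−0) + 3·(0−5)) = ½·(0 + 12 − 15) = -3/2.
[NLM] = ½·((4/5)·(5−6) + 2·(6−(7/5)) + 3·(7/5−5)) = ½·(-4/5 + 46/5 − 54/5) = -6/5, so the K-coordinate is (-6/5)/(-3/2) = 4/5.
[KNM] = ½·(0·(7/5−6) + (4/5)·(6−0) + 3·(0−(7/5))) = ½·(0 + 24/5 − 21/5) = 3/10, so the L-coordinate is -1/5.
[KLN] = ½·(0·(5−(7/5)) + 2·(7/5−0) + (4/5)·(0−5)) = ½·(0 + 14/5 − 4) = -3/5, so the M-coordinate is 2/5.
Check: 4/5 − 1/5 + 2/5 = 1.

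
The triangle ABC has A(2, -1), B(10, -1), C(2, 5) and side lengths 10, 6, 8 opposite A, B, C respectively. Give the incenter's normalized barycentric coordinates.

(5/12, 1/4, 1/3)

The incenter has barycentric coordinates proportional to the opposite side lengths: (10 : 6 : 8).
Normalizing by 10+6+8 = 24 gives (5/12, 1/4, 1/3).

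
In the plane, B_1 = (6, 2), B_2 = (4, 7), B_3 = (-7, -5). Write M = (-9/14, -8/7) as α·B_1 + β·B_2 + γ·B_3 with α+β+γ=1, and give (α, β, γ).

(3/7, 1/14, 1/2)

Signed area of the reference triangle: [B_1B_2B_3] = ½·(6·(7−(-5)) + 4·(-5−2) + (-7)·(2−7)) = ½·(72 − 28 + 35) = 79/2.
[MB_2B_3] = ½·((-9/14)·(7−(-5)) + 4·(-5−(-8/7)) + (-7)·(-8/7−7)) = ½·(-54/7 − 108/7 + 57) = 237/14, so the B_1-coordinate is (237/14)/(79/2) = 3/7.
[B_1MB_3] = ½·(6·(-8/7−(-5)) + (-9/14)·(-5−2) + (-7)·(2−(-8/7))) = ½·(162/7 + 9/2 − 22) = 79/28, so the B_2-coordinate is 1/14.
[B_1B_2M] = ½·(6·(7−(-8/7)) + 4·(-8/7−2) + (-9/14)·(2−7)) = ½·(342/7 − 88/7 + 45/14) = 79/4, so the B_3-coordinate is 1/2.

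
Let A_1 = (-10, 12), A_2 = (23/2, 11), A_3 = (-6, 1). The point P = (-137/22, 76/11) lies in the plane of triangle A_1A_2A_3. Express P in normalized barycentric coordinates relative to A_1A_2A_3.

Signed area of the reference triangle: [A_1A_2A_3] = ½·((-10)·(11−1) + (23/2)·(1−12) + (-6)·(12−11)) = ½·(-100 − 253/2 − 6) = -465/4.
[PA_2A_3] = ½·((-137/22)·(11−1) + (23/2)·(1−(76/11)) + (-6)·(76/11−11)) = ½·(-685/11 − 1495/22 + 270/11) = -2325/44, so the A_1-coordinate is (-2325/44)/(-465/4) = 5/11.
[A_1PA_3] = ½·((-10)·(76/11−1) + (-137/22)·(1−12) + (-6)·(12−(76/11))) = ½·(-650/11 + 137/2 − 336/11) = -465/44, so the A_2-coordinate is 1/11.
[A_1A_2P] = ½·((-10)·(11−(76/11)) + (23/2)·(76/11−12) + (-137/22)·(12−11)) = ½·(-450/11 − 644/11 − 137/22) = -2325/44, so the A_3-coordinate is 5/11.

(5/11, 1/11, 5/11)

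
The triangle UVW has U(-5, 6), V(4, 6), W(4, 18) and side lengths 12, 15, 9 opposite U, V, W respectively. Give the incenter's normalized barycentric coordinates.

The incenter has barycentric coordinates proportional to the opposite side lengths: (12 : 15 : 9).
Normalizing by 12+15+9 = 36 gives (1/3, 5/12, 1/4).

(1/3, 5/12, 1/4)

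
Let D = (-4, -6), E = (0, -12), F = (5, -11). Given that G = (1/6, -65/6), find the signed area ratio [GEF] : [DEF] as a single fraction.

1/6

[DEF] = ½·((-4)·(-12−(-11)) + 0·(-11−(-6)) + 5·(-6−(-12))) = ½·(4 + 0 + 30) = 17.
[GEF] = ½·((1/6)·(-12−(-11)) + 0·(-11−(-65/6)) + 5·(-65/6−(-12))) = ½·(-1/6 + 0 + 35/6) = 17/6, so the ratio is (17/6)/17 = 1/6.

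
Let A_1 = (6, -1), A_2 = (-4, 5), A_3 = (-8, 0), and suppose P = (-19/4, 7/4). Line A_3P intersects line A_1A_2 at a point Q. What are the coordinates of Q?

Barycentric coordinates of P with respect to A_1A_2A_3: (1/8, 3/8, 1/2).
On side A_1A_2 the A_3-coordinate is zero; dropping P's A_3-weight 1/2 and renormalizing the remaining 1/8 : 3/8 gives weights 1/4, 3/4 on A_1, A_2.
Q = (1/4)·(6, -1) + (3/4)·(-4, 5) = (-3/2, 7/2).

(-3/2, 7/2)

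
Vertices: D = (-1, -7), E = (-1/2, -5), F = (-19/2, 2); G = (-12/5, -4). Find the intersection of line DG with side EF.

Barycentric coordinates of G with respect to DEF: (1/5, 3/5, 1/5).
On side EF the D-coordinate is zero; dropping G's D-weight 1/5 and renormalizing the remaining 3/5 : 1/5 gives weights 3/4, 1/4 on E, F.
H = (3/4)·(-1/2, -5) + (1/4)·(-19/2, 2) = (-11/4, -13/4).

(-11/4, -13/4)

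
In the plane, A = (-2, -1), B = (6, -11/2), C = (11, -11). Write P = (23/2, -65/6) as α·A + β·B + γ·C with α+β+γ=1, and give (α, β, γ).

(-1/6, 1/3, 5/6)

Signed area of the reference triangle: [ABC] = ½·((-2)·(-11/2−(-11)) + 6·(-11−(-1)) + 11·(-1−(-11/2))) = ½·(-11 − 60 + 99/2) = -43/4.
[PBC] = ½·((23/2)·(-11/2−(-11)) + 6·(-11−(-65/6)) + 11·(-65/6−(-11/2))) = ½·(253/4 − 1 − 176/3) = 43/24, so the A-coordinate is (43/24)/(-43/4) = -1/6.
[APC] = ½·((-2)·(-65/6−(-11)) + (23/2)·(-11−(-1)) + 11·(-1−(-65/6))) = ½·(-1/3 − 115 + 649/6) = -43/12, so the B-coordinate is 1/3.
[ABP] = ½·((-2)·(-11/2−(-65/6)) + 6·(-65/6−(-1)) + (23/2)·(-1−(-11/2))) = ½·(-32/3 − 59 + 207/4) = -215/24, so the C-coordinate is 5/6.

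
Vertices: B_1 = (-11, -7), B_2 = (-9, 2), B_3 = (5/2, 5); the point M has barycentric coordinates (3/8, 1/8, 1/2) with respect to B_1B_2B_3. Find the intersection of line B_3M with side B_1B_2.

(-21/2, -19/4)

Line B_3M meets B_1B_2 where the B_3-coordinate vanishes; zeroing M's B_3-weight and renormalizing leaves B_1, B_2-weights 3/8 : 1/8 → (3/4, 1/4).
So N = (3/4)·B_1 + (1/4)·B_2 = (-21/2, -19/4).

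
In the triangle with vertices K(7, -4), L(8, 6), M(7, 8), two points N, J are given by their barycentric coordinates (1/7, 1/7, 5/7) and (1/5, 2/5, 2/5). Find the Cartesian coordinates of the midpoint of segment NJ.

Barycentric coordinates of the midpoint are the average: (6/35, 19/70, 39/70).
Converting: (6/35)·K + (19/70)·L + (39/70)·M = (509/70, 27/5).

(509/70, 27/5)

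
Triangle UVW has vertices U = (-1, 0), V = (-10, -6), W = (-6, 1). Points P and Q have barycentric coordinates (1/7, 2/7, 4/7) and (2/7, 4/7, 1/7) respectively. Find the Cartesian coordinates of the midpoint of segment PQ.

Barycentric coordinates of the midpoint are the average: (3/14, 3/7, 5/14).
Converting: (3/14)·U + (3/7)·V + (5/14)·W = (-93/14, -31/14).

(-93/14, -31/14)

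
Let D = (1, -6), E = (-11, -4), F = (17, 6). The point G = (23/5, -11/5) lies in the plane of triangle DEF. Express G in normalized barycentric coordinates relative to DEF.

(3/5, 1/10, 3/10)

Signed area of the reference triangle: [DEF] = ½·(1·(-4−6) + (-11)·(6−(-6)) + 17·(-6−(-4))) = ½·(-10 − 132 − 34) = -88.
[GEF] = ½·((23/5)·(-4−6) + (-11)·(6−(-11/5)) + 17·(-11/5−(-4))) = ½·(-46 − 451/5 + 153/5) = -264/5, so the D-coordinate is (-264/5)/(-88) = 3/5.
[DGF] = ½·(1·(-11/5−6) + (23/5)·(6−(-6)) + 17·(-6−(-11/5))) = ½·(-41/5 + 276/5 − 323/5) = -44/5, so the E-coordinate is 1/10.
[DEG] = ½·(1·(-4−(-11/5)) + (-11)·(-11/5−(-6)) + (23/5)·(-6−(-4))) = ½·(-9/5 − 209/5 − 46/5) = -132/5, so the F-coordinate is 3/10.
Check: 3/5 + 1/10 + 3/10 = 1.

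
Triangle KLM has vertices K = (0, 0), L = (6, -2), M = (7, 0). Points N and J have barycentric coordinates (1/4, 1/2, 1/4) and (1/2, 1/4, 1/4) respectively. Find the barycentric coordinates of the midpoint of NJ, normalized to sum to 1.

(3/8, 3/8, 1/4)

Since both coordinate triples sum to 1, the midpoint's barycentrics are the componentwise average.
(1/4+1/2)/2 = 3/8; similarly 3/8 and 1/4.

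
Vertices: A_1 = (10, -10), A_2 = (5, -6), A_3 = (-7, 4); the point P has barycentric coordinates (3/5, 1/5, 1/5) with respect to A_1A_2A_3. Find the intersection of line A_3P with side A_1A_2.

Line A_3P meets A_1A_2 where the A_3-coordinate vanishes; zeroing P's A_3-weight and renormalizing leaves A_1, A_2-weights 3/5 : 1/5 → (3/4, 1/4).
So Q = (3/4)·A_1 + (1/4)·A_2 = (35/4, -9).

(35/4, -9)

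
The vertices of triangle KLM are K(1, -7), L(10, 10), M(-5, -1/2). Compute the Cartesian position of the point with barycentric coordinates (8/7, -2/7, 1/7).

N = (8/7)·K + (-2/7)·L + (1/7)·M.
x-coordinate: (8/7)·1 + (-2/7)·10 + (1/7)·(-5) = -17/7.
y-coordinate: (8/7)·(-7) + (-2/7)·10 + (1/7)·(-1/2) = -153/14.

(-17/7, -153/14)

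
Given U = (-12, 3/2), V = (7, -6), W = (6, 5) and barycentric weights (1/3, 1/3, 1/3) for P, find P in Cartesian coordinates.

P = (1/3)·U + (1/3)·V + (1/3)·W.
x-coordinate: (1/3)·(-12) + (1/3)·7 + (1/3)·6 = 1/3.
y-coordinate: (1/3)·(3/2) + (1/3)·(-6) + (1/3)·5 = 1/6.

(1/3, 1/6)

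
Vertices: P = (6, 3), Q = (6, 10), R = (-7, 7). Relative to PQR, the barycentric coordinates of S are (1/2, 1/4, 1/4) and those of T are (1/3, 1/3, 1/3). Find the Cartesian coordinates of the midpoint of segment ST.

(53/24, 149/24)

Barycentric coordinates of the midpoint are the average: (5/12, 7/24, 7/24).
Converting: (5/12)·P + (7/24)·Q + (7/24)·R = (53/24, 149/24).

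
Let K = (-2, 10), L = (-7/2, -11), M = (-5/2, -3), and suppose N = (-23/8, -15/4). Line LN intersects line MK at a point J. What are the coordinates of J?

Barycentric coordinates of N with respect to KLM: (1/4, 1/2, 1/4).
On side MK the L-coordinate is zero; dropping N's L-weight 1/2 and renormalizing the remaining 1/4 : 1/4 gives weights 1/2, 1/2 on M, K.
J = (1/2)·(-5/2, -3) + (1/2)·(-2, 10) = (-9/4, 7/2).

(-9/4, 7/2)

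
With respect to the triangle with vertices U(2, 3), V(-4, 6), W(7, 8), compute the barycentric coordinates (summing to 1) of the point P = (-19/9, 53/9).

Signed area of the reference triangle: [UVW] = ½·(2·(6−8) + (-4)·(8−3) + 7·(3−6)) = ½·(-4 − 20 − 21) = -45/2.
[PVW] = ½·((-19/9)·(6−8) + (-4)·(8−(53/9)) + 7·(53/9−6)) = ½·(38/9 − 76/9 − 7/9) = -5/2, so the U-coordinate is (-5/2)/(-45/2) = 1/9.
[UPW] = ½·(2·(53/9−8) + (-19/9)·(8−3) + 7·(3−(53/9))) = ½·(-38/9 − 95/9 − 182/9) = -35/2, so the V-coordinate is 7/9.
[UVP] = ½·(2·(6−(53/9)) + (-4)·(53/9−3) + (-19/9)·(3−6)) = ½·(2/9 − 104/9 + 19/3) = -5/2, so the W-coordinate is 1/9.

(1/9, 7/9, 1/9)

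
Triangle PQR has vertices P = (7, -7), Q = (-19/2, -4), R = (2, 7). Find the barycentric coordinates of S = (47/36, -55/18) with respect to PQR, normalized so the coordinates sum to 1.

Signed area of the reference triangle: [PQR] = ½·(7·(-4−7) + (-19/2)·(7−(-7)) + 2·(-7−(-4))) = ½·(-77 − 133 − 6) = -108.
[SQR] = ½·((47/36)·(-4−7) + (-19/2)·(7−(-55/18)) + 2·(-55/18−(-4))) = ½·(-517/36 − 3439/36 + 17/9) = -54, so the P-coordinate is (-54)/(-108) = 1/2.
[PSR] = ½·(7·(-55/18−7) + (47/36)·(7−(-7)) + 2·(-7−(-55/18))) = ½·(-1267/18 + 329/18 − 71/9) = -30, so the Q-coordinate is 5/18.
[PQS] = ½·(7·(-4−(-55/18)) + (-19/2)·(-55/18−(-7)) + (47/36)·(-7−(-4))) = ½·(-119/18 − 1349/36 − 47/12) = -24, so the R-coordinate is 2/9.
Check: 1/2 + 5/18 + 2/9 = 1.

(1/2, 5/18, 2/9)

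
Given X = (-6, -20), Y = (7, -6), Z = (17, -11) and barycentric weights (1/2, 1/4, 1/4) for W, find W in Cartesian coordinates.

W = (1/2)·X + (1/4)·Y + (1/4)·Z.
x-coordinate: (1/2)·(-6) + (1/4)·7 + (1/4)·17 = 3.
y-coordinate: (1/2)·(-20) + (1/4)·(-6) + (1/4)·(-11) = -57/4.

(3, -57/4)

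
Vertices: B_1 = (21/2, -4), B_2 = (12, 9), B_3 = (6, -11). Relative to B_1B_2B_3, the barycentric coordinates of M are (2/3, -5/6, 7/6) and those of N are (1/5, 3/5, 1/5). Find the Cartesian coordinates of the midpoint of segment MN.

Barycentric coordinates of the midpoint are the average: (13/30, -7/60, 41/60).
Converting: (13/30)·B_1 + (-7/60)·B_2 + (41/60)·B_3 = (29/4, -103/10).

(29/4, -103/10)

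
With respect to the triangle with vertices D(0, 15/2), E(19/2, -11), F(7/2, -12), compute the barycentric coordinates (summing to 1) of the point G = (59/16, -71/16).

Signed area of the reference triangle: [DEF] = ½·(0·(-11−(-12)) + (19/2)·(-12−(15/2)) + (7/2)·(15/2−(-11))) = ½·(0 − 741/4 + 259/4) = -241/4.
[GEF] = ½·((59/16)·(-11−(-12)) + (19/2)·(-12−(-71/16)) + (7/2)·(-71/16−(-11))) = ½·(59/16 − 2299/32 + 735/32) = -723/32, so the D-coordinate is (-723/32)/(-241/4) = 3/8.
[DGF] = ½·(0·(-71/16−(-12)) + (59/16)·(-12−(15/2)) + (7/2)·(15/2−(-71/16))) = ½·(0 − 2301/32 + 1337/32) = -241/16, so the E-coordinate is 1/4.
[DEG] = ½·(0·(-11−(-71/16)) + (19/2)·(-71/16−(15/2)) + (59/16)·(15/2−(-11))) = ½·(0 − 3629/32 + 2183/32) = -723/32, so the F-coordinate is 3/8.

(3/8, 1/4, 3/8)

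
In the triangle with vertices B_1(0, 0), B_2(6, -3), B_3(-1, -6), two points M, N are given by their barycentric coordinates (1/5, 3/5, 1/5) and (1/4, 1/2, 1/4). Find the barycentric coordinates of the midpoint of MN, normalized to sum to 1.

Since both coordinate triples sum to 1, the midpoint's barycentrics are the componentwise average.
(1/5+1/4)/2 = 9/40; similarly 11/20 and 9/40.

(9/40, 11/20, 9/40)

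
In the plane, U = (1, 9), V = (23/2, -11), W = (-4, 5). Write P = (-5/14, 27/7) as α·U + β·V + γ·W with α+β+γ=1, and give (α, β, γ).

Signed area of the reference triangle: [UVW] = ½·(1·(-11−5) + (23/2)·(5−9) + (-4)·(9−(-11))) = ½·(-16 − 46 − 80) = -71.
[PVW] = ½·((-5/14)·(-11−5) + (23/2)·(5−(27/7)) + (-4)·(27/7−(-11))) = ½·(40/7 + 92/7 − 416/7) = -142/7, so the U-coordinate is (-142/7)/(-71) = 2/7.
[UPW] = ½·(1·(27/7−5) + (-5/14)·(5−9) + (-4)·(9−(27/7))) = ½·(-8/7 + 10/7 − 144/7) = -71/7, so the V-coordinate is 1/7.
[UVP] = ½·(1·(-11−(27/7)) + (23/2)·(27/7−9) + (-5/14)·(9−(-11))) = ½·(-104/7 − 414/7 − 50/7) = -284/7, so the W-coordinate is 4/7.
Check: 2/7 + 1/7 + 4/7 = 1.

(2/7, 1/7, 4/7)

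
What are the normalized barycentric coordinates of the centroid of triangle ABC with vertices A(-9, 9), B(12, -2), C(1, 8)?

(1/3, 1/3, 1/3)

The centroid is the average of the vertices, so each weight is 1/3.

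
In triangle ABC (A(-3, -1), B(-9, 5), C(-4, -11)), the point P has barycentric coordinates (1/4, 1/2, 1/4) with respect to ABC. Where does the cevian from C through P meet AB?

(-7, 3)

Line CP meets AB where the C-coordinate vanishes; zeroing P's C-weight and renormalizing leaves A, B-weights 1/4 : 1/2 → (1/3, 2/3).
So Q = (1/3)·A + (2/3)·B = (-7, 3).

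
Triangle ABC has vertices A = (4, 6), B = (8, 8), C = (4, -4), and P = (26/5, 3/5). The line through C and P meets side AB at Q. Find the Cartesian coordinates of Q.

Barycentric coordinates of P with respect to ABC: (1/10, 3/10, 3/5).
On side AB the C-coordinate is zero; dropping P's C-weight 3/5 and renormalizing the remaining 1/10 : 3/10 gives weights 1/4, 3/4 on A, B.
Q = (1/4)·(4, 6) + (3/4)·(8, 8) = (7, 15/2).

(7, 15/2)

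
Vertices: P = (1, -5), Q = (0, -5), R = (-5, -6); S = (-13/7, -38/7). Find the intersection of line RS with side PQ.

Barycentric coordinates of S with respect to PQR: (2/7, 2/7, 3/7).
On side PQ the R-coordinate is zero; dropping S's R-weight 3/7 and renormalizing the remaining 2/7 : 2/7 gives weights 1/2, 1/2 on P, Q.
T = (1/2)·(1, -5) + (1/2)·(0, -5) = (1/2, -5).

(1/2, -5)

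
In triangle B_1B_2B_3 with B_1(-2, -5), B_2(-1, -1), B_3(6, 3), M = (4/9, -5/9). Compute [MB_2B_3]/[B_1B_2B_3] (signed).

1/9

[B_1B_2B_3] = ½·((-2)·(-1−3) + (-1)·(3−(-5)) + 6·(-5−(-1))) = ½·(8 − 8 − 24) = -12.
[MB_2B_3] = ½·((4/9)·(-1−3) + (-1)·(3−(-5/9)) + 6·(-5/9−(-1))) = ½·(-16/9 − 32/9 + 8/3) = -4/3, so the ratio is (-4/3)/(-12) = 1/9.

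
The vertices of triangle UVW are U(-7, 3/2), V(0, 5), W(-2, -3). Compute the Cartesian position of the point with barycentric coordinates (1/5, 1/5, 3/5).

(-13/5, -1/2)

P = (1/5)·U + (1/5)·V + (3/5)·W.
x-coordinate: (1/5)·(-7) + (1/5)·0 + (3/5)·(-2) = -13/5.
y-coordinate: (1/5)·(3/2) + (1/5)·5 + (3/5)·(-3) = -1/2.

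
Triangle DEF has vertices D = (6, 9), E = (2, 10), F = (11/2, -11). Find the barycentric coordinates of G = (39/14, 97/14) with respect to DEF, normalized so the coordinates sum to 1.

Signed area of the reference triangle: [DEF] = ½·(6·(10−(-11)) + 2·(-11−9) + (11/2)·(9−10)) = ½·(126 − 40 − 11/2) = 161/4.
[GEF] = ½·((39/14)·(10−(-11)) + 2·(-11−(97/14)) + (11/2)·(97/14−10)) = ½·(117/2 − 251/7 − 473/28) = 23/8, so the D-coordinate is (23/8)/(161/4) = 1/14.
[DGF] = ½·(6·(97/14−(-11)) + (39/14)·(-11−9) + (11/2)·(9−(97/14))) = ½·(753/7 − 390/7 + 319/28) = 253/8, so the E-coordinate is 11/14.
[DEG] = ½·(6·(10−(97/14)) + 2·(97/14−9) + (39/14)·(9−10)) = ½·(129/7 − 29/7 − 39/14) = 23/4, so the F-coordinate is 1/7.
Check: 1/14 + 11/14 + 1/7 = 1.

(1/14, 11/14, 1/7)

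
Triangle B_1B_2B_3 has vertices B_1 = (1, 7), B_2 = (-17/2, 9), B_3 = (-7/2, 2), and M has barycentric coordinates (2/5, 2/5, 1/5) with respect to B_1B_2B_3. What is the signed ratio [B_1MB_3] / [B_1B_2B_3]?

2/5

The signed ratio [B_1MB_3]/[B_1B_2B_3] equals the barycentric coordinate of M at vertex B_2, which is 2/5.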